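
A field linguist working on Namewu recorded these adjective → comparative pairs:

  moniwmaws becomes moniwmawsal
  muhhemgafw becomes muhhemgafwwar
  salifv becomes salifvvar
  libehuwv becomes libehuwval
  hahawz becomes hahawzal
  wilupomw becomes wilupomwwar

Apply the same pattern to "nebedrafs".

nebedrafssar

libehuwv and salifv both end in -v yet inflect differently (libehuwval, salifvvar), so the final letter is not what conditions the rule; the second-to-last letter is.
"nebedrafs" has second-to-last letter 'f'. The stems whose second-to-last letter is 'f' (muhhemgafw → muhhemgafwwar, salifv → salifvvar) double the final consonant and add -ar.
So nebedrafs → nebedrafssar.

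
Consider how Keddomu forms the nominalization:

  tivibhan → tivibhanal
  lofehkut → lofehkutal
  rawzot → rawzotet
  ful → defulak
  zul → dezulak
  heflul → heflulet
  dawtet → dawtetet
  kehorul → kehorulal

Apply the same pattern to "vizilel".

ful and heflul both end in -l yet inflect differently (defulak, heflulet), so the final letter is not what conditions the rule; the number of vowels is.
"vizilel" has 3 vowels. The stems with 3 vowels (kehorul → kehorulal, lofehkut → lofehkutal, tivibhan → tivibhanal) add -al.
The other patterns: stems with 1 vowel add de- … -ak around the stem; stems with 2 vowels add -et.
So vizilel → vizilelal.

vizilelal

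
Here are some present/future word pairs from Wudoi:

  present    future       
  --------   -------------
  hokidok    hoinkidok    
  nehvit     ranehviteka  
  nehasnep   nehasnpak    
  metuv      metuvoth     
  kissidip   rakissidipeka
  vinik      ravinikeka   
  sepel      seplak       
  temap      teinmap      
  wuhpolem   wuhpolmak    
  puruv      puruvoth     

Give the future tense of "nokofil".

ranokofileka

kissidip and nehasnep both end in -p yet inflect differently (rakissidipeka, nehasnpak), so the final letter is not what conditions the rule; the last vowel is.
"nokofil" has last vowel 'i'. The stems whose last vowel is 'i' (nehvit → ranehviteka, vinik → ravinikeka, kissidip → rakissidipeka) add ra- … -eka around the stem.
The other patterns: stems whose last vowel is 'e' delete the last vowel and add -ak; stems whose last vowel is 'a' or 'o' insert -in- after the first vowel; stems whose last vowel is 'u' add -oth.
So nokofil → ranokofileka.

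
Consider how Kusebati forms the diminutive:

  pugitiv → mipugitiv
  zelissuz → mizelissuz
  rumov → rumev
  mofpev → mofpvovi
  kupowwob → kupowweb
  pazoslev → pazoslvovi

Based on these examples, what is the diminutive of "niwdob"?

mofpev and rumov both end in -v yet inflect differently (mofpvovi, rumev), so the final letter is not what conditions the rule; the last vowel is.
"niwdob" has last vowel 'o'. The stems whose last vowel is 'o' (rumov → rumev, kupowwob → kupowweb) change the last vowel to 'e'.
The other patterns: stems whose last vowel is 'e' delete the last vowel and add -ovi; stems whose last vowel is 'i' or 'u' add the prefix mi-.
So niwdob → niwdeb.

niwdeb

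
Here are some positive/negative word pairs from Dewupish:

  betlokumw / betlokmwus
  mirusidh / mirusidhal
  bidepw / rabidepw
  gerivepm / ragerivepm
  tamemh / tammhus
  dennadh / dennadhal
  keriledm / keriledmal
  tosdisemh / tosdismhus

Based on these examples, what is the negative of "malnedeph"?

"malnedeph" has second-to-last letter 'p'. The stems whose second-to-last letter is 'p' (gerivepm → ragerivepm, bidepw → rabidepw) add the prefix ra-.
The other patterns: stems whose second-to-last letter is 'd' add -al; stems whose second-to-last letter is 'm' delete the last vowel and add -us.
So malnedeph → ramalnedeph.

ramalnedeph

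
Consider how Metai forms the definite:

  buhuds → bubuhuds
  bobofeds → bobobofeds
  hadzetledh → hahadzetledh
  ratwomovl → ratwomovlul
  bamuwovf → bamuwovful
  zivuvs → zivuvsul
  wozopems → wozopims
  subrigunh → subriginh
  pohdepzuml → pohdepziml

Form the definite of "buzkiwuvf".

buzkiwuvful

buhuds and zivuvs both end in -s yet inflect differently (bubuhuds, zivuvsul), so the final letter is not what conditions the rule; the second-to-last letter is.
"buzkiwuvf" has second-to-last letter 'v'. The stems whose second-to-last letter is 'v' (ratwomovl → ratwomovlul, bamuwovf → bamuwovful, zivuvs → zivuvsul) add -ul.
So buzkiwuvf → buzkiwuvful.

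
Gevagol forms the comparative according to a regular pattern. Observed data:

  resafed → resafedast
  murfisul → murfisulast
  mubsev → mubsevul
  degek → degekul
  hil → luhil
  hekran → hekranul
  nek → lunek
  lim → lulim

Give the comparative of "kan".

nek and degek both end in -k yet inflect differently (lunek, degekul), so the final letter is not what conditions the rule; the number of vowels is.
"kan" has 1 vowel. The stems with 1 vowel (hil → luhil, nek → lunek, lim → lulim) add the prefix lu-.
So kan → lukan.

lukan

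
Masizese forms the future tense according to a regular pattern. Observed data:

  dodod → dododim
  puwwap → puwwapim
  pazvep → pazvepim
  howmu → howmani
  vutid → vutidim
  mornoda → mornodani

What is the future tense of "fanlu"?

fanlani

"fanlu" ends in a vowel. The stems ending in a vowel (howmu → howmani, mornoda → mornodani) drop the final letter and add -ani.
The other pattern: stems ending in a consonant add -im.
So fanlu → fanlani.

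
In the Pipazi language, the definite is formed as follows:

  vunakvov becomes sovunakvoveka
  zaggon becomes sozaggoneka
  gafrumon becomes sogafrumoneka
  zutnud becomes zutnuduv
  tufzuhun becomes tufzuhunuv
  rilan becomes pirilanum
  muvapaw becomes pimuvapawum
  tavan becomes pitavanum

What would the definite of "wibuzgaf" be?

piwibuzgafum

zaggon and tufzuhun both end in -n yet inflect differently (sozaggoneka, tufzuhunuv), so the final letter is not what conditions the rule; the last vowel is.
"wibuzgaf" has last vowel 'a'. The stems whose last vowel is 'a' (rilan → pirilanum, muvapaw → pimuvapawum, tavan → pitavanum) add pi- … -um around the stem.
So wibuzgaf → piwibuzgafum.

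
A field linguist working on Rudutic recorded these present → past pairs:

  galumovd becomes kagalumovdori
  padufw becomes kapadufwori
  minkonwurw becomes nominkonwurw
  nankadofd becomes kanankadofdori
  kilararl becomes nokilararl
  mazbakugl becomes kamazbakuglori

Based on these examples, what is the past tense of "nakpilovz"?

kanakpilovzori

kilararl and mazbakugl both end in -l yet inflect differently (nokilararl, kamazbakuglori), so the final letter is not what conditions the rule; the second-to-last letter is.
"nakpilovz" has second-to-last letter 'v'. The one such stem in the data (galumovd → kagalumovdori) adds ka- … -ori around the stem, so the same rule applies.
The other pattern: stems whose second-to-last letter is 'r' add the prefix no-.
So nakpilovz → kanakpilovzori.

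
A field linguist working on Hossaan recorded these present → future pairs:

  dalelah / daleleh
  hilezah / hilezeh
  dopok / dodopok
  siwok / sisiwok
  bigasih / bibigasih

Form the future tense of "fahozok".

dalelah and bigasih both end in -h yet inflect differently (daleleh, bibigasih), so the final letter is not what conditions the rule; the last vowel is.
"fahozok" has last vowel 'o'. The stems whose last vowel is 'o' (dopok → dodopok, siwok → sisiwok) repeat the first consonant+vowel as a prefix.
The other pattern: stems whose last vowel is 'a' change the last vowel to 'e'.
So fahozok → fafahozok.

fafahozok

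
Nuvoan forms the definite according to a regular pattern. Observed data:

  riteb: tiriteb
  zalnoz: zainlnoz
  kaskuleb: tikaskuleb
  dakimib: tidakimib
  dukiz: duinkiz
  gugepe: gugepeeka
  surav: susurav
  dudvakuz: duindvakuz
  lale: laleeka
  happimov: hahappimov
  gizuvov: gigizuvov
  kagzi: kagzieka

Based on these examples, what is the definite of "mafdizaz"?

mainfdizaz

dakimib and dukiz both have last vowel 'i' yet inflect differently (tidakimib, duinkiz), so the last vowel is not what conditions the rule; the final letter is.
"mafdizaz" ends in -z. The stems ending in -z (dudvakuz → duindvakuz, dukiz → duinkiz, zalnoz → zainlnoz) insert -in- after the first vowel.
So mafdizaz → mainfdizaz.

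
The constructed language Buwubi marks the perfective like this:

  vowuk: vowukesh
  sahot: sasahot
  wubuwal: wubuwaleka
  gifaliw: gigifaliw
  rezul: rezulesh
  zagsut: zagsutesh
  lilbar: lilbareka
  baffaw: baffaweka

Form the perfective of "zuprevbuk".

rezul and wubuwal both end in -l yet inflect differently (rezulesh, wubuwaleka), so the final letter is not what conditions the rule; the last vowel is.
"zuprevbuk" has last vowel 'u'. The stems whose last vowel is 'u' (zagsut → zagsutesh, vowuk → vowukesh, rezul → rezulesh) add -esh.
The other patterns: stems whose last vowel is 'a' add -eka; stems whose last vowel is 'i' or 'o' repeat the first consonant+vowel as a prefix.
So zuprevbuk → zuprevbukesh.

zuprevbukesh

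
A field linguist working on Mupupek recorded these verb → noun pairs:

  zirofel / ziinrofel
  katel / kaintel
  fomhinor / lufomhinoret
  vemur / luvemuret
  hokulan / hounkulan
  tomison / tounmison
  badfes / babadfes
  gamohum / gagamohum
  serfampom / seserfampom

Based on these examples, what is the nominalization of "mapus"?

mamapus

fomhinor and tomison both have last vowel 'o' yet inflect differently (lufomhinoret, tounmison), so the last vowel is not what conditions the rule; the final letter is.
"mapus" ends in -s. The one such stem in the data (badfes → babadfes) repeats the first consonant+vowel as a prefix (as do gamohum, serfampom), so the same rule applies.
The other patterns: stems ending in -l insert -in- after the first vowel; stems ending in -r add lu- … -et around the stem; stems ending in -n insert -un- after the first vowel.
So mapus → mamapus.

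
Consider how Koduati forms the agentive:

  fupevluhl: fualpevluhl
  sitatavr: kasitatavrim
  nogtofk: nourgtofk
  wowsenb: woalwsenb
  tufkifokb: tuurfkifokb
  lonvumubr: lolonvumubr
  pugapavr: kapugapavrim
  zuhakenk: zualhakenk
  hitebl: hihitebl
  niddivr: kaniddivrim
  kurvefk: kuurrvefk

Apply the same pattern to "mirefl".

miurrefl

"mirefl" has second-to-last letter 'f'. The stems whose second-to-last letter is 'f' (nogtofk → nourgtofk, kurvefk → kuurrvefk) insert -ur- after the first vowel.
So mirefl → miurrefl.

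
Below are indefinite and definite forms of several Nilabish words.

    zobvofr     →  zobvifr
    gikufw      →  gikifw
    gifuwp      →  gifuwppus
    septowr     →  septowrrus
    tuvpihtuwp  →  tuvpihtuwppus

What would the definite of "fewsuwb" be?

fewsuwbbus

zobvofr and septowr both end in -r yet inflect differently (zobvifr, septowrrus), so the final letter is not what conditions the rule; the second-to-last letter is.
"fewsuwb" has second-to-last letter 'w'. The stems whose second-to-last letter is 'w' (gifuwp → gifuwppus, septowr → septowrrus, tuvpihtuwp → tuvpihtuwppus) double the final consonant and add -us.
So fewsuwb → fewsuwbbus.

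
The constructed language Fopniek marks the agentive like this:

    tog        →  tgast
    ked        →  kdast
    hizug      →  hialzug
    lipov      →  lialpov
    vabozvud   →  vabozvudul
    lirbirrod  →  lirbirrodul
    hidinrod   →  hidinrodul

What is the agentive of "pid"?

pdast

tog and hizug both end in -g yet inflect differently (tgast, hialzug), so the final letter is not what conditions the rule; the number of vowels is.
"pid" has 1 vowel. The stems with 1 vowel (tog → tgast, ked → kdast) delete the last vowel and add -ast.
The other patterns: stems with 2 vowels insert -al- after the first vowel; stems with 3 vowels add -ul.
So pid → pdast.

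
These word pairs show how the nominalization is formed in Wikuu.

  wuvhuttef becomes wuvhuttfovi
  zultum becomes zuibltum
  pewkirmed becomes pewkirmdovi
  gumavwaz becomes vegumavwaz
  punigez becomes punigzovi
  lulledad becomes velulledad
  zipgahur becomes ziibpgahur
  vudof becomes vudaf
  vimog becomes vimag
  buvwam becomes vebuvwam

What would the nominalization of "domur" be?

punigez and gumavwaz both end in -z yet inflect differently (punigzovi, vegumavwaz), so the final letter is not what conditions the rule; the last vowel is.
"domur" has last vowel 'u'. The stems whose last vowel is 'u' (zipgahur → ziibpgahur, zultum → zuibltum) insert -ib- after the first vowel.
The other patterns: stems whose last vowel is 'e' delete the last vowel and add -ovi; stems whose last vowel is 'a' add the prefix ve-; stems whose last vowel is 'o' change the last vowel to 'a'.
So domur → doibmur.

doibmur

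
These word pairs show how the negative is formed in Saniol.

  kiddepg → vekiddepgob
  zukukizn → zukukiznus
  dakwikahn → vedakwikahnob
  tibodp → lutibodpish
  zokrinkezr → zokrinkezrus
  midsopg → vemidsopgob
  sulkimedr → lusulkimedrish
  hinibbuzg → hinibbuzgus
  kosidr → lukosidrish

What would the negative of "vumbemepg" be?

vevumbemepgob

kosidr and zokrinkezr both end in -r yet inflect differently (lukosidrish, zokrinkezrus), so the final letter is not what conditions the rule; the second-to-last letter is.
"vumbemepg" has second-to-last letter 'p'. The stems whose second-to-last letter is 'p' (kiddepg → vekiddepgob, midsopg → vemidsopgob) add ve- … -ob around the stem.
The other patterns: stems whose second-to-last letter is 'd' add lu- … -ish around the stem; stems whose second-to-last letter is 'z' add -us.
So vumbemepg → vevumbemepgob.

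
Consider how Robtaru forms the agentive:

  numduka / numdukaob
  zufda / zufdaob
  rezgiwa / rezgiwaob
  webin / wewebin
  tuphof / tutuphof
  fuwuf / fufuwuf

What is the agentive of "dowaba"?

dowabaob

zufda and webin both have 2 vowels yet inflect differently (zufdaob, wewebin), so the number of vowels is not what conditions the rule; the final letter is.
"dowaba" ends in -a. The stems ending in -a (numduka → numdukaob, zufda → zufdaob, rezgiwa → rezgiwaob) add -ob.
So dowaba → dowabaob.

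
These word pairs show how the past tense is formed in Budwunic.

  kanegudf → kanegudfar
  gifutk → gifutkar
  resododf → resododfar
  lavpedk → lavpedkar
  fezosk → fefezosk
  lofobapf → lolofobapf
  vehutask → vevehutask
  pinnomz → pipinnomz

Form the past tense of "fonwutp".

fonwutpar

"fonwutp" has second-to-last letter 't'. The one such stem in the data (gifutk → gifutkar) adds -ar, so the same rule applies.
The other pattern: stems whose second-to-last letter is 'm', 'p' or 's' repeat the first consonant+vowel as a prefix.
So fonwutp → fonwutpar.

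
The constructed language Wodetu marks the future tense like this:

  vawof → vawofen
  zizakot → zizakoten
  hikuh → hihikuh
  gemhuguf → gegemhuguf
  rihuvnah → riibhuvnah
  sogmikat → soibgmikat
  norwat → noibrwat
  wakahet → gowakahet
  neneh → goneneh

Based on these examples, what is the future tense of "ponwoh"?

ponwohen

vawof and gemhuguf both end in -f yet inflect differently (vawofen, gegemhuguf), so the final letter is not what conditions the rule; the last vowel is.
"ponwoh" has last vowel 'o'. The stems whose last vowel is 'o' (vawof → vawofen, zizakot → zizakoten) add -en.
So ponwoh → ponwohen.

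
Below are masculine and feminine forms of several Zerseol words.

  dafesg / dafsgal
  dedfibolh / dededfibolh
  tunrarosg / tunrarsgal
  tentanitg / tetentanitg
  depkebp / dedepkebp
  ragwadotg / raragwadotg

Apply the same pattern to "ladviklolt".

tunrarosg and tentanitg both end in -g yet inflect differently (tunrarsgal, tetentanitg), so the final letter is not what conditions the rule; the second-to-last letter is.
"ladviklolt" has second-to-last letter 'l'. The one such stem in the data (dedfibolh → dededfibolh) repeats the first consonant+vowel as a prefix (as do tentanitg, depkebp), so the same rule applies.
The other pattern: stems whose second-to-last letter is 's' delete the last vowel and add -al.
So ladviklolt → laladviklolt.

laladviklolt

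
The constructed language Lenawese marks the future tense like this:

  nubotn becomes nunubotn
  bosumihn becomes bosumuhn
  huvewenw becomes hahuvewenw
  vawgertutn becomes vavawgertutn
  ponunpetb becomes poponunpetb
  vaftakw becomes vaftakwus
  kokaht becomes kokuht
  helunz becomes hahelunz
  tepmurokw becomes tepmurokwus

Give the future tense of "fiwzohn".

fiwzuhn

bosumihn and nubotn both end in -n yet inflect differently (bosumuhn, nunubotn), so the final letter is not what conditions the rule; the second-to-last letter is.
"fiwzohn" has second-to-last letter 'h'. The stems whose second-to-last letter is 'h' (bosumihn → bosumuhn, kokaht → kokuht) change the last vowel to 'u'.
So fiwzohn → fiwzuhn.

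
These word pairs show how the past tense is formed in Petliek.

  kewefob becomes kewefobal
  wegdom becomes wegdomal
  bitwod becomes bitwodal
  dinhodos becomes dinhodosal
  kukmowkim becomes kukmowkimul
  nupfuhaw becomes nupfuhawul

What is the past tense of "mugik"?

wegdom and kukmowkim both end in -m yet inflect differently (wegdomal, kukmowkimul), so the final letter is not what conditions the rule; the last vowel is.
"mugik" has last vowel 'i'. The one such stem in the data (kukmowkim → kukmowkimul) adds -ul, so the same rule applies.
So mugik → mugikul.

mugikul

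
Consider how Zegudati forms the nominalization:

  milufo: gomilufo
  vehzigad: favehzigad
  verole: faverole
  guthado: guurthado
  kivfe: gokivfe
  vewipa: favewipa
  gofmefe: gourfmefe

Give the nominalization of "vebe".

favebe

gofmefe and verole both end in -e yet inflect differently (gourfmefe, faverole), so the final letter is not what conditions the rule; the first letter is.
"vebe" begins with v-. The stems beginning with v- (verole → faverole, vewipa → favewipa, vehzigad → favehzigad) add the prefix fa-.
So vebe → favebe.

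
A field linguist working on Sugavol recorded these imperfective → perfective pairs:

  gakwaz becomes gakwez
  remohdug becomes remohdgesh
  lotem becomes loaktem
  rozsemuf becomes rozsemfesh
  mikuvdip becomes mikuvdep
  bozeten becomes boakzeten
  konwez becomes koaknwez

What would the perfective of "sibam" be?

konwez and gakwaz both end in -z yet inflect differently (koaknwez, gakwez), so the final letter is not what conditions the rule; the last vowel is.
"sibam" has last vowel 'a'. The one such stem in the data (gakwaz → gakwez) changes the last vowel to 'e' (as does mikuvdip), so the same rule applies.
The other patterns: stems whose last vowel is 'e' insert -ak- after the first vowel; stems whose last vowel is 'u' delete the last vowel and add -esh.
So sibam → sibem.

sibem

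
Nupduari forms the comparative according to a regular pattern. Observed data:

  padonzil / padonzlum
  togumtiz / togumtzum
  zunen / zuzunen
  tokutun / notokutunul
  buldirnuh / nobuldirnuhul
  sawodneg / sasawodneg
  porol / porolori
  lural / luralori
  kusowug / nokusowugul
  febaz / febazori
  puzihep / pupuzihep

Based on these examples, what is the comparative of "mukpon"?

tokutun and zunen both end in -n yet inflect differently (notokutunul, zuzunen), so the final letter is not what conditions the rule; the last vowel is.
"mukpon" has last vowel 'o'. The one such stem in the data (porol → porolori) adds -ori, so the same rule applies.
So mukpon → mukponori.

mukponori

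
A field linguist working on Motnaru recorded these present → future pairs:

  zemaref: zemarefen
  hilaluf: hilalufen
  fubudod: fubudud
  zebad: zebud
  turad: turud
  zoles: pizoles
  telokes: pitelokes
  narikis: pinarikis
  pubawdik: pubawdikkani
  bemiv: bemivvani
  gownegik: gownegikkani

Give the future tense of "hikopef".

hikopefen

zemaref and zoles both have last vowel 'e' yet inflect differently (zemarefen, pizoles), so the last vowel is not what conditions the rule; the final letter is.
"hikopef" ends in -f. The stems ending in -f (zemaref → zemarefen, hilaluf → hilalufen) add -en.
The other patterns: stems ending in -d change the last vowel to 'u'; stems ending in -s add the prefix pi-; stems ending in -k or -v double the final consonant and add -ani.
So hikopef → hikopefen.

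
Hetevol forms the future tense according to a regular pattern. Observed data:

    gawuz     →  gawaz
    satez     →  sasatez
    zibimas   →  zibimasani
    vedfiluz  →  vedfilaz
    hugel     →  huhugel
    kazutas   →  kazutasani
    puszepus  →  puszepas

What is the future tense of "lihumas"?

lihumasani

"lihumas" has last vowel 'a'. The stems whose last vowel is 'a' (zibimas → zibimasani, kazutas → kazutasani) add -ani.
The other patterns: stems whose last vowel is 'u' change the last vowel to 'a'; stems whose last vowel is 'e' repeat the first consonant+vowel as a prefix.
So lihumas → lihumasani.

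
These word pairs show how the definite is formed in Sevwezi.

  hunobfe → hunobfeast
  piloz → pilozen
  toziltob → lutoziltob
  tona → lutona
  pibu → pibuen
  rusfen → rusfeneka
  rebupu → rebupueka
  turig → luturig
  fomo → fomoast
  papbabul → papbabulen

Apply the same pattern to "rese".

"rese" begins with r-. The stems beginning with r- (rebupu → rebupueka, rusfen → rusfeneka) add -eka.
The other patterns: stems beginning with p- add -en; stems beginning with t- add the prefix lu-; stems beginning with f- or h- add -ast.
So rese → reseeka.

reseeka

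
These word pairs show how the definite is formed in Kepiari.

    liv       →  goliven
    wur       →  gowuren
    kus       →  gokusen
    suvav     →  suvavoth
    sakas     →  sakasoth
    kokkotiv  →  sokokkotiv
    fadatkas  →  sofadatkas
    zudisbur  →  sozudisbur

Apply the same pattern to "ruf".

liv and suvav both end in -v yet inflect differently (goliven, suvavoth), so the final letter is not what conditions the rule; the number of vowels is.
"ruf" has 1 vowel. The stems with 1 vowel (liv → goliven, wur → gowuren, kus → gokusen) add go- … -en around the stem.
The other patterns: stems with 2 vowels add -oth; stems with 3 vowels add the prefix so-.
So ruf → gorufen.

gorufen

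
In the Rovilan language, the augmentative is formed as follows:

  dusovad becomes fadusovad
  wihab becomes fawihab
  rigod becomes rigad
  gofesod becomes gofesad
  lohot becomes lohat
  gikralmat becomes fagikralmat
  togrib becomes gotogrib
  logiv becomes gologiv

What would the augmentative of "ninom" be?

togrib and wihab both end in -b yet inflect differently (gotogrib, fawihab), so the final letter is not what conditions the rule; the last vowel is.
"ninom" has last vowel 'o'. The stems whose last vowel is 'o' (rigod → rigad, gofesod → gofesad, lohot → lohat) change the last vowel to 'a'.
So ninom → ninam.

ninam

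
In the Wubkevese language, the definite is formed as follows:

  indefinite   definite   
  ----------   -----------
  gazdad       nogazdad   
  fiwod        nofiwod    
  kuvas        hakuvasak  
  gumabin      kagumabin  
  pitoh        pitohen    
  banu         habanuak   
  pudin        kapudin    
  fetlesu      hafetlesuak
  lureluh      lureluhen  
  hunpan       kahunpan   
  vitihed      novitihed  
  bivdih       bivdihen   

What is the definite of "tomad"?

notomad

kuvas and gazdad both have last vowel 'a' yet inflect differently (hakuvasak, nogazdad), so the last vowel is not what conditions the rule; the final letter is.
"tomad" ends in -d. The stems ending in -d (fiwod → nofiwod, vitihed → novitihed, gazdad → nogazdad) add the prefix no-.
So tomad → notomad.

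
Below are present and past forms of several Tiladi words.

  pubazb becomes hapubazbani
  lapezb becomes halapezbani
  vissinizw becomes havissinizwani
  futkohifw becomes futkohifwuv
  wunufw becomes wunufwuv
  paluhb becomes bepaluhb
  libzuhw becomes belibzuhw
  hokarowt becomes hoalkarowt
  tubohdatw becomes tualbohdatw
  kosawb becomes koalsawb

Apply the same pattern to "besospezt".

vissinizw and futkohifw both end in -w yet inflect differently (havissinizwani, futkohifwuv), so the final letter is not what conditions the rule; the second-to-last letter is.
"besospezt" has second-to-last letter 'z'. The stems whose second-to-last letter is 'z' (pubazb → hapubazbani, lapezb → halapezbani, vissinizw → havissinizwani) add ha- … -ani around the stem.
The other patterns: stems whose second-to-last letter is 'f' add -uv; stems whose second-to-last letter is 'h' add the prefix be-; stems whose second-to-last letter is 't' or 'w' insert -al- after the first vowel.
So besospezt → habesospeztani.

habesospeztani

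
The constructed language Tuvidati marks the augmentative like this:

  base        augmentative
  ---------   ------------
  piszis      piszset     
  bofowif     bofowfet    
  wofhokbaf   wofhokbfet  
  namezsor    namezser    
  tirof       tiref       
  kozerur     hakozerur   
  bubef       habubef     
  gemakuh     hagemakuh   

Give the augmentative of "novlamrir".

"novlamrir" has last vowel 'i'. The stems whose last vowel is 'i' (piszis → piszset, bofowif → bofowfet) delete the last vowel and add -et.
The other patterns: stems whose last vowel is 'o' change the last vowel to 'e'; stems whose last vowel is 'e' or 'u' add the prefix ha-.
So novlamrir → novlamrret.

novlamrret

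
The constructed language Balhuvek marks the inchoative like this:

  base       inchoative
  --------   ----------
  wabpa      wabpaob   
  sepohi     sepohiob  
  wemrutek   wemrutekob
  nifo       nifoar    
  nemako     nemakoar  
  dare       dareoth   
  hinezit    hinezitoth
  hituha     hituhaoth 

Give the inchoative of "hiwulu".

hiwuluoth

wabpa and hituha both end in -a yet inflect differently (wabpaob, hituhaoth), so the final letter is not what conditions the rule; the first letter is.
"hiwulu" begins with h-. The stems beginning with h- (hinezit → hinezitoth, hituha → hituhaoth) add -oth.
The other patterns: stems beginning with s- or w- add -ob; stems beginning with n- add -ar.
So hiwulu → hiwuluoth.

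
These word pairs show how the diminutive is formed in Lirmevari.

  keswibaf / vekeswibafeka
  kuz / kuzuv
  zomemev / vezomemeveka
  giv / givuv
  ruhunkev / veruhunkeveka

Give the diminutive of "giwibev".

"giwibev" has 3 vowels. The stems with 3 vowels (keswibaf → vekeswibafeka, ruhunkev → veruhunkeveka, zomemev → vezomemeveka) add ve- … -eka around the stem.
The other pattern: stems with 1 vowel add -uv.
So giwibev → vegiwibeveka.

vegiwibeveka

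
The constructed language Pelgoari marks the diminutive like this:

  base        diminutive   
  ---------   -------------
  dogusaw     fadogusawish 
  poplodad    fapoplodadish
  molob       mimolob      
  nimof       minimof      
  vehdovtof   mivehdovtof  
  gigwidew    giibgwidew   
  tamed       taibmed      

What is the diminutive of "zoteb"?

zoibteb

"zoteb" has last vowel 'e'. The stems whose last vowel is 'e' (gigwidew → giibgwidew, tamed → taibmed) insert -ib- after the first vowel.
The other patterns: stems whose last vowel is 'a' add fa- … -ish around the stem; stems whose last vowel is 'o' add the prefix mi-.
So zoteb → zoibteb.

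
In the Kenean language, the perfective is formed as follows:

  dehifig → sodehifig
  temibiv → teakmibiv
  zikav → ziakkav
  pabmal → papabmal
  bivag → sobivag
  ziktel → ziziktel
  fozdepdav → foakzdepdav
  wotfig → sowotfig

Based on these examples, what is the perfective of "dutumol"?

"dutumol" ends in -l. The stems ending in -l (ziktel → ziziktel, pabmal → papabmal) repeat the first consonant+vowel as a prefix.
The other patterns: stems ending in -v insert -ak- after the first vowel; stems ending in -g add the prefix so-.
So dutumol → dudutumol.

dudutumol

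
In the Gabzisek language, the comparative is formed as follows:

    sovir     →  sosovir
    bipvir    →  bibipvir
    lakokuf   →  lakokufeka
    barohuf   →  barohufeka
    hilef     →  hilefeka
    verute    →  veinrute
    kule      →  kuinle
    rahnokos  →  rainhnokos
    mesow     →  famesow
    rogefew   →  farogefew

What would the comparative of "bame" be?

"bame" ends in -e. The stems ending in -e (verute → veinrute, kule → kuinle) insert -in- after the first vowel.
So bame → bainme.

bainme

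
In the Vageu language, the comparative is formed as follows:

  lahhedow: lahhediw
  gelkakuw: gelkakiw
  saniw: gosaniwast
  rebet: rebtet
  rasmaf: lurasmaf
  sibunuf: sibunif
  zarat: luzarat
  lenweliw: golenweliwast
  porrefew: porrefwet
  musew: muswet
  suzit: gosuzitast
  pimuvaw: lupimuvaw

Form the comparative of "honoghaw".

musew and gelkakuw both end in -w yet inflect differently (muswet, gelkakiw), so the final letter is not what conditions the rule; the last vowel is.
"honoghaw" has last vowel 'a'. The stems whose last vowel is 'a' (pimuvaw → lupimuvaw, rasmaf → lurasmaf, zarat → luzarat) add the prefix lu-.
The other patterns: stems whose last vowel is 'e' delete the last vowel and add -et; stems whose last vowel is 'o' or 'u' change the last vowel to 'i'; stems whose last vowel is 'i' add go- … -ast around the stem.
So honoghaw → luhonoghaw.

luhonoghaw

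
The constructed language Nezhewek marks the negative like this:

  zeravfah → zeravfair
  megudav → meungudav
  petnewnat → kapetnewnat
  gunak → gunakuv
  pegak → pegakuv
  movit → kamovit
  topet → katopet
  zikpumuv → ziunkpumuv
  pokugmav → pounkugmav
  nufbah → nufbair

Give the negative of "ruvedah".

zeravfah and megudav both have last vowel 'a' yet inflect differently (zeravfair, meungudav), so the last vowel is not what conditions the rule; the final letter is.
"ruvedah" ends in -h. The stems ending in -h (zeravfah → zeravfair, nufbah → nufbair) drop the final letter and add -ir.
So ruvedah → ruvedair.

ruvedair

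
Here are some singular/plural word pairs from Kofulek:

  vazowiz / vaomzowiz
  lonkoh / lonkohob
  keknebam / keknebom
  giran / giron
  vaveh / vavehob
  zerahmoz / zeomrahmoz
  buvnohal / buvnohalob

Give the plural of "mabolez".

maombolez

"mabolez" ends in -z. The stems ending in -z (vazowiz → vaomzowiz, zerahmoz → zeomrahmoz) insert -om- after the first vowel.
So mabolez → maombolez.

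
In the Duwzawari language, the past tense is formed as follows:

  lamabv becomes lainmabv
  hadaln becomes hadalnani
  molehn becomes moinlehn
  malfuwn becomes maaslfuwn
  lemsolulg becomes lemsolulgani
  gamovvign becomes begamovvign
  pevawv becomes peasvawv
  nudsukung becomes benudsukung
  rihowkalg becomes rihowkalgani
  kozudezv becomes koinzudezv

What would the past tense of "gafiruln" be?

hadaln and malfuwn both end in -n yet inflect differently (hadalnani, maaslfuwn), so the final letter is not what conditions the rule; the second-to-last letter is.
"gafiruln" has second-to-last letter 'l'. The stems whose second-to-last letter is 'l' (hadaln → hadalnani, lemsolulg → lemsolulgani, rihowkalg → rihowkalgani) add -ani.
The other patterns: stems whose second-to-last letter is 'w' insert -as- after the first vowel; stems whose second-to-last letter is 'g' or 'n' add the prefix be-; stems whose second-to-last letter is 'b', 'h' or 'z' insert -in- after the first vowel.
So gafiruln → gafirulnani.

gafirulnani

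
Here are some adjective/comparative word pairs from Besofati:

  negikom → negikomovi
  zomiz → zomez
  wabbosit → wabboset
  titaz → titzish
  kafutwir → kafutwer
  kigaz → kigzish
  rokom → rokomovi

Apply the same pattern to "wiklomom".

zomiz and kigaz both end in -z yet inflect differently (zomez, kigzish), so the final letter is not what conditions the rule; the last vowel is.
"wiklomom" has last vowel 'o'. The stems whose last vowel is 'o' (negikom → negikomovi, rokom → rokomovi) add -ovi.
The other patterns: stems whose last vowel is 'i' change the last vowel to 'e'; stems whose last vowel is 'a' delete the last vowel and add -ish.
So wiklomom → wiklomomovi.

wiklomomovi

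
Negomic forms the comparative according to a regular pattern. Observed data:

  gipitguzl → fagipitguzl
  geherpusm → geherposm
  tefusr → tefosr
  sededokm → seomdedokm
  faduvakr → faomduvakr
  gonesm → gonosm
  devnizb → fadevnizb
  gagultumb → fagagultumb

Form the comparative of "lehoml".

geherpusm and sededokm both end in -m yet inflect differently (geherposm, seomdedokm), so the final letter is not what conditions the rule; the second-to-last letter is.
"lehoml" has second-to-last letter 'm'. The one such stem in the data (gagultumb → fagagultumb) adds the prefix fa-, so the same rule applies.
So lehoml → falehoml.

falehoml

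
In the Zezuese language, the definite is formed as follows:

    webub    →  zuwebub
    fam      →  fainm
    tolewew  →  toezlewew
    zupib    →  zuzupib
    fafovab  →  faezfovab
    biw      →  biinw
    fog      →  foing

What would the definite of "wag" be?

waing

"wag" has 1 vowel. The stems with 1 vowel (biw → biinw, fog → foing, fam → fainm) insert -in- after the first vowel.
The other patterns: stems with 2 vowels add the prefix zu-; stems with 3 vowels insert -ez- after the first vowel.
So wag → waing.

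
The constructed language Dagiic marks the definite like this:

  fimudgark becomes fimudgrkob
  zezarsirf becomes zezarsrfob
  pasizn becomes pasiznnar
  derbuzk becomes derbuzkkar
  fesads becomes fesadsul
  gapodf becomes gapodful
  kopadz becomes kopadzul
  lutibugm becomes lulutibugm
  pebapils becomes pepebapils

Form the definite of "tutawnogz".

tututawnogz

fimudgark and derbuzk both end in -k yet inflect differently (fimudgrkob, derbuzkkar), so the final letter is not what conditions the rule; the second-to-last letter is.
"tutawnogz" has second-to-last letter 'g'. The one such stem in the data (lutibugm → lulutibugm) repeats the first consonant+vowel as a prefix (as does pebapils), so the same rule applies.
The other patterns: stems whose second-to-last letter is 'r' delete the last vowel and add -ob; stems whose second-to-last letter is 'z' double the final consonant and add -ar; stems whose second-to-last letter is 'd' add -ul.
So tutawnogz → tututawnogz.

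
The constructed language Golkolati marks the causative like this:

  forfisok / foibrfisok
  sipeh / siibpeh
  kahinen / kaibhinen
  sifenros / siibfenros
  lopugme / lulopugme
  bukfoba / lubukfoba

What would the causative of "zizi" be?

"zizi" ends in a vowel. The stems ending in a vowel (lopugme → lulopugme, bukfoba → lubukfoba) add the prefix lu-.
The other pattern: stems ending in a consonant insert -ib- after the first vowel.
So zizi → luzizi.

luzizi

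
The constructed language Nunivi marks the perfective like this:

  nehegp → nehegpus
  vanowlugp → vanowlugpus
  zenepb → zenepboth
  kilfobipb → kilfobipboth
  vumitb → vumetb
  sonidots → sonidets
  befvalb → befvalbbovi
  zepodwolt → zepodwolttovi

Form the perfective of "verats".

"verats" has second-to-last letter 't'. The stems whose second-to-last letter is 't' (vumitb → vumetb, sonidots → sonidets) change the last vowel to 'e'.
The other patterns: stems whose second-to-last letter is 'g' add -us; stems whose second-to-last letter is 'p' add -oth; stems whose second-to-last letter is 'l' double the final consonant and add -ovi.
So verats → verets.

verets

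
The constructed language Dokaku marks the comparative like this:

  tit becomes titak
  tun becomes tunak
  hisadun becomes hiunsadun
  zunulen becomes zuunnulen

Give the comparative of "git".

gitak

tun and hisadun both end in -n yet inflect differently (tunak, hiunsadun), so the final letter is not what conditions the rule; the number of vowels is.
"git" has 1 vowel. The stems with 1 vowel (tit → titak, tun → tunak) add -ak.
The other pattern: stems with 3 vowels insert -un- after the first vowel.
So git → gitak.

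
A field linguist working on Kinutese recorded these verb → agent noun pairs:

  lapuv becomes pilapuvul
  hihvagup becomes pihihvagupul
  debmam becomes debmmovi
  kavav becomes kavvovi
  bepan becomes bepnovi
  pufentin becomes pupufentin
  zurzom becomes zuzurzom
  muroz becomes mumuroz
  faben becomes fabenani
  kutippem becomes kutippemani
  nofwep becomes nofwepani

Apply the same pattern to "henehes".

henehesani

lapuv and kavav both end in -v yet inflect differently (pilapuvul, kavvovi), so the final letter is not what conditions the rule; the last vowel is.
"henehes" has last vowel 'e'. The stems whose last vowel is 'e' (faben → fabenani, kutippem → kutippemani, nofwep → nofwepani) add -ani.
So henehes → henehesani.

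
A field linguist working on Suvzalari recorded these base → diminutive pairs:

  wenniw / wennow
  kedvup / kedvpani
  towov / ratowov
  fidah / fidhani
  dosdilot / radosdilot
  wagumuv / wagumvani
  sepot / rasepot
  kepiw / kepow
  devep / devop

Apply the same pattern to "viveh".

vivoh

towov and wagumuv both end in -v yet inflect differently (ratowov, wagumvani), so the final letter is not what conditions the rule; the last vowel is.
"viveh" has last vowel 'e'. The one such stem in the data (devep → devop) changes the last vowel to 'o' (as do wenniw, kepiw), so the same rule applies.
So viveh → vivoh.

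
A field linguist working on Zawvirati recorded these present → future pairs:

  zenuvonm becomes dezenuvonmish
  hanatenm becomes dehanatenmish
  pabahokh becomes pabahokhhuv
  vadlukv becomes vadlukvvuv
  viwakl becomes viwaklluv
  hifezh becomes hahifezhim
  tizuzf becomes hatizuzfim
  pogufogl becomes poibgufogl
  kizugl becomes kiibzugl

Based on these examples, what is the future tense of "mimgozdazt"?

pabahokh and hifezh both end in -h yet inflect differently (pabahokhhuv, hahifezhim), so the final letter is not what conditions the rule; the second-to-last letter is.
"mimgozdazt" has second-to-last letter 'z'. The stems whose second-to-last letter is 'z' (hifezh → hahifezhim, tizuzf → hatizuzfim) add ha- … -im around the stem.
The other patterns: stems whose second-to-last letter is 'n' add de- … -ish around the stem; stems whose second-to-last letter is 'k' double the final consonant and add -uv; stems whose second-to-last letter is 'g' insert -ib- after the first vowel.
So mimgozdazt → hamimgozdaztim.

hamimgozdaztim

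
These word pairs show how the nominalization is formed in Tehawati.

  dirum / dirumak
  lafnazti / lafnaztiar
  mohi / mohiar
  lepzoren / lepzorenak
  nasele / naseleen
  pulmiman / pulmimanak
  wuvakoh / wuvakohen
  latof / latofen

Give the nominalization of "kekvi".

kekviar

lepzoren and nasele both have last vowel 'e' yet inflect differently (lepzorenak, naseleen), so the last vowel is not what conditions the rule; the final letter is.
"kekvi" ends in -i. The stems ending in -i (mohi → mohiar, lafnazti → lafnaztiar) add -ar.
The other patterns: stems ending in -m or -n add -ak; stems ending in -e, -f or -h add -en.
So kekvi → kekviar.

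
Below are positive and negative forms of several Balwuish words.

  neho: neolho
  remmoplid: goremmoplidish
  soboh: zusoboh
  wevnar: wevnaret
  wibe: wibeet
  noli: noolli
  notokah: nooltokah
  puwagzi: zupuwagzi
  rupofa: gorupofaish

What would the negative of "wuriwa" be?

wuriwaet

"wuriwa" begins with w-. The stems beginning with w- (wibe → wibeet, wevnar → wevnaret) add -et.
So wuriwa → wuriwaet.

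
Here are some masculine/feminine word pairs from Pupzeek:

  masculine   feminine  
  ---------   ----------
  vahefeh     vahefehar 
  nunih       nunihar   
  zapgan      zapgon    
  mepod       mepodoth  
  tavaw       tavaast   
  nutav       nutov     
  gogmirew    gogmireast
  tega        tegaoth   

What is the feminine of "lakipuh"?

vahefeh and gogmirew both have last vowel 'e' yet inflect differently (vahefehar, gogmireast), so the last vowel is not what conditions the rule; the final letter is.
"lakipuh" ends in -h. The stems ending in -h (nunih → nunihar, vahefeh → vahefehar) add -ar.
So lakipuh → lakipuhar.

lakipuhar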